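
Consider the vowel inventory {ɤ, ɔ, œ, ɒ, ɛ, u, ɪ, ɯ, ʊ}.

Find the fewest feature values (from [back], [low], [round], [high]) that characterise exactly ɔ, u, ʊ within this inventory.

/ɔ, u, ʊ/ are all [−low], [+back], [+round], and no other segment in the inventory matches all three values. Dropping any one of them over-generates: [+back, +round] alone would also admit /ɒ/; [−low, +round] alone would also admit /œ/; [−low, +back] alone would also admit /ɤ, ɯ/. No other combination of two listed features picks out exactly this set either, so fewer than three features will not do.

[−low, +back, +round]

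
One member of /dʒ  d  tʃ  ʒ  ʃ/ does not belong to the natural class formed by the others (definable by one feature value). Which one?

The remaining segments after removing /d/ share [-anterior]; /d/ (voiced alveolar stop) is [+anterior]. For every other candidate removal, the leftover set fails to share any single feature value that the removed segment lacks.

d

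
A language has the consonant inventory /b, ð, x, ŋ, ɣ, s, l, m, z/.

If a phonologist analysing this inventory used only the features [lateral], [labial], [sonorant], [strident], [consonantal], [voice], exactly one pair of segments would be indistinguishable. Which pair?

ð, ɣ

Both /ð/ and /ɣ/ are [−lateral], [−labial], [−sonorant], [−strident], [+consonantal], [+voice]. Since the list omits [coronal] and [dorsal] — which do distinguish the voiced dental fricative from the voiced velar fricative — this pair collapses; all other pairs remain distinct.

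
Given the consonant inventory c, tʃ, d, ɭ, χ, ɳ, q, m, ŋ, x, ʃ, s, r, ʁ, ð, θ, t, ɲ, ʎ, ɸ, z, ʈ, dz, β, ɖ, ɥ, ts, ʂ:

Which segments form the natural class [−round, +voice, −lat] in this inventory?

Checking each segment against [−round], [+voice], [−lateral]: /d/ (voiced alveolar stop), /ɳ/ (retroflex nasal), /m/ (bilabial nasal), /ŋ/ (velar nasal), /r/ (alveolar trill), /ʁ/ (voiced uvular fricative), among others, satisfy every feature; every other segment in the inventory fails at least one.

d, ɳ, m, ŋ, r, ʁ, ð, ɲ, z, dz, β, ɖ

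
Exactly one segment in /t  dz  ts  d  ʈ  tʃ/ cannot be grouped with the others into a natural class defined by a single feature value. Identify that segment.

tʃ

The remaining segments after removing /tʃ/ share [-distributed]; /tʃ/ (voiceless postalveolar affricate) is [+distributed]. For every other candidate removal, the leftover set fails to share any single feature value that the removed segment lacks.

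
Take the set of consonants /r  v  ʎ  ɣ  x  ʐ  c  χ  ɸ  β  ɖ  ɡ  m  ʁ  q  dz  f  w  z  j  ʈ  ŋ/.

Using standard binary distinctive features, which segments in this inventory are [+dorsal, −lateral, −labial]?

ɣ, x, c, χ, ɡ, ʁ, q, j, ŋ

Checking each segment against [+dorsal], [−lateral], [−labial]: /ɣ/ (voiced velar fricative), /x/ (voiceless velar fricative), /c/ (voiceless palatal stop), /χ/ (voiceless uvular fricative), /ɡ/ (voiced velar stop), /ʁ/ (voiced uvular fricative), among others, satisfy every feature; every other segment in the inventory fails at least one.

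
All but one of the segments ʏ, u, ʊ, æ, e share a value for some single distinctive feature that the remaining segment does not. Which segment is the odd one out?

[low] groups all but one: /e, ʏ, u, ʊ/ share [−low] while /æ/ (low front unrounded vowel) alone is [+low]. Removing any other segment would not leave a single-feature class that excludes it.

æ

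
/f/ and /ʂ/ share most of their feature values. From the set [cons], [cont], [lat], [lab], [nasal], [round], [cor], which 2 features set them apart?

/f/ (voiceless labiodental fricative) and /ʂ/ (voiceless retroflex fricative) agree on [+consonantal], [+continuant], [−lateral], [−nasal], [−round]. They differ on [labial] (/f/ [+], /ʂ/ [−]), [coronal] (/f/ [−], /ʂ/ [+]).

[labial], [coronal]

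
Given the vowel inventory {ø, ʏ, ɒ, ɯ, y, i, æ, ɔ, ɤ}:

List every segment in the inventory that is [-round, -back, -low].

Eliminate segments failing any feature: /ø, ʏ, ɒ, y, ɔ/ are [+round]; /ɯ, ɤ/ are [+back]; /æ/ is [+low]. The remaining /i/ satisfy [-round], [-back], [-low].

i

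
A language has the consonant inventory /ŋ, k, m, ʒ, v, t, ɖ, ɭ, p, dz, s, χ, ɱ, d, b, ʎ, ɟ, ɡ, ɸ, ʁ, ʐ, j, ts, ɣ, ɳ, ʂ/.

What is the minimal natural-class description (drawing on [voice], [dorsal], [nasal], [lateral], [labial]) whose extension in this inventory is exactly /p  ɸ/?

Every target segment is [-voice], [+labial]; each remaining inventory member fails at least one of these. Each conjunct is needed — [+labial] alone would also admit /m, v, ɱ, b/; [-voice] alone would also admit /k, t, s, χ, …/ — and no other single listed feature has exactly this extension, so two is the minimum.

[-voice, +labial]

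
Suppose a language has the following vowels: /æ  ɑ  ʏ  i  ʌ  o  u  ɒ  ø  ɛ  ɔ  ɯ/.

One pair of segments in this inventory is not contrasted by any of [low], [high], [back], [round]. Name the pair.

o, ɔ

Both /o/ and /ɔ/ are [−low], [−high], [+back], [+round]. Since the list omits [tense] — which does distinguish the mid back rounded tense vowel from the mid back rounded lax vowel — this pair collapses; all other pairs remain distinct.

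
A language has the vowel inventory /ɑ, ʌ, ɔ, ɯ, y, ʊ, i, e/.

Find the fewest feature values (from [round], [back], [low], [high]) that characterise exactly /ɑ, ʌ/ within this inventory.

Every target segment is [-high], [+back], [-round]; each remaining inventory member fails at least one of these. Each conjunct is needed — [+back, -round] alone would also admit /ɯ/; [-high, -round] alone would also admit /e/; [-high, +back] alone would also admit /ɔ/ — and no other combination of two listed features has exactly this extension, so three is the minimum.

[-high, +back, -round]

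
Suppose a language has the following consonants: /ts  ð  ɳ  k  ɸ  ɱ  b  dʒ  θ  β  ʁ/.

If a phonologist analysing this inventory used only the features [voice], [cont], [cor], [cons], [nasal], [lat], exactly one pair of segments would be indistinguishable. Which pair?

β, ʁ

Both /β/ and /ʁ/ are [+voice], [+continuant], [−coronal], [+consonantal], [−nasal], [−lateral]. Since the list omits [labial] and [dorsal] — which do distinguish the voiced bilabial fricative from the voiced uvular fricative — this pair collapses; all other pairs remain distinct.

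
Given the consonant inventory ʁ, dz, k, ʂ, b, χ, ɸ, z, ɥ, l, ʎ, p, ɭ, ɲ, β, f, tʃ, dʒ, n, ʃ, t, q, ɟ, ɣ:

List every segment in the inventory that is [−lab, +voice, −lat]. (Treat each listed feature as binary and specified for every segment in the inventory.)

ʁ, dz, z, ɲ, dʒ, n, ɟ, ɣ

Eliminate segments failing any feature: /k, ʂ, χ, tʃ, ʃ, t, q/ are [−voice]; /b, ɸ, ɥ, p, β, f/ are [+labial]; /l, ʎ, ɭ/ are [+lateral]. The remaining /ʁ, dz, z, ɲ, dʒ, n, ɟ, ɣ/ satisfy [−labial], [+voice], [−lateral].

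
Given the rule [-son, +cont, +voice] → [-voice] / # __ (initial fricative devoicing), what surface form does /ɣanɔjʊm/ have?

[xanɔjʊm]

Only the initial segment /ɣ/ is both word-initial and matches the structural description. It is a voiced velar fricative, so [-son, +cont, +voice] holds; changing it to [-voice] with all other features held fixed yields /x/ (voiceless velar fricative). No other segment meets both the structural description and the environment, so the output is [xanɔjʊm].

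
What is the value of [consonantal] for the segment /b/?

[+consonantal]

/b/ is the voiced bilabial stop, hence [+consonantal].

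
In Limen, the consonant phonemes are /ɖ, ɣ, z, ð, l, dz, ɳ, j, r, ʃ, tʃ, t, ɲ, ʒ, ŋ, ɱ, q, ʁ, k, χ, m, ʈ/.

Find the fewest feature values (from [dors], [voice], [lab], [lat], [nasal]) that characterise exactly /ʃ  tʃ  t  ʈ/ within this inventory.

[−voice, −dors]

/ʃ, tʃ, t, ʈ/ are all [−voice], [−dorsal], and no other segment in the inventory matches both values. Dropping any one of them over-generates: [−dorsal] alone would also admit /ɖ, z, ð, l, …/; [−voice] alone would also admit /q, k, χ/. No other single listed feature picks out exactly this set either, so fewer than two features will not do.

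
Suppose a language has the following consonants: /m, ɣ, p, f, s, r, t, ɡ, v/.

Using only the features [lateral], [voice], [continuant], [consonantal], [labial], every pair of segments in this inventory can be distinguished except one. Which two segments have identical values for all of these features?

ɣ, r

Both /ɣ/ and /r/ are [−lateral], [+voice], [+continuant], [+consonantal], [−labial]. Since the list omits [sonorant], [coronal] and [dorsal] — which do distinguish the voiced velar fricative from the alveolar trill — this pair collapses; all other pairs remain distinct.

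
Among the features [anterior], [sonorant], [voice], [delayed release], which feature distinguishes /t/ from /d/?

/t/ is the voiceless alveolar stop and /d/ is the voiced alveolar stop. Both are [+anterior], [-sonorant], [-delayed release]. /t/ is [-voice] while /d/ is [+voice], so the distinguishing feature is [voice].

[voice]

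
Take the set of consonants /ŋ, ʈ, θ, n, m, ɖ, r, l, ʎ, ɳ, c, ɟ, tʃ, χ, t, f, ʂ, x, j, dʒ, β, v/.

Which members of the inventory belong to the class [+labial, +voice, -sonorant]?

Checking each segment against [+labial], [+voice], [-sonorant]: /β/ (voiced bilabial fricative), /v/ (voiced labiodental fricative) satisfy every feature; every other segment in the inventory fails at least one.

β, v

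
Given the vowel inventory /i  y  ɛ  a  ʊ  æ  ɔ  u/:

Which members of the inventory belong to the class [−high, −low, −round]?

Among the inventory, the [−high] segments are /ɛ, a, æ, ɔ/.
Within that set, [−low] gives /ɛ, ɔ/.
Intersecting with [−round] leaves /ɛ/.

ɛ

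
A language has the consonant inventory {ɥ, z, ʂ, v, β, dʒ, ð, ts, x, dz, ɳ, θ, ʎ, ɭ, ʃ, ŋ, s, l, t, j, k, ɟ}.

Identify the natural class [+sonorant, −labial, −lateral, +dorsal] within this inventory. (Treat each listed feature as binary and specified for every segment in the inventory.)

ŋ, j

Checking each segment against [+sonorant], [−labial], [−lateral], [+dorsal]: /ŋ/ (velar nasal), /j/ (palatal glide) satisfy every feature; every other segment in the inventory fails at least one.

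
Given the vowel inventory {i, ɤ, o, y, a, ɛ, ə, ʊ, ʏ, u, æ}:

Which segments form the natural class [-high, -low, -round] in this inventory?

Among the inventory, the [-high] segments are /ɤ, o, a, ɛ, ə, æ/.
Among these, [-low] gives /ɤ, o, ɛ, ə/.
Intersecting with [-round] leaves /ɤ, ɛ, ə/.

ɤ, ɛ, ə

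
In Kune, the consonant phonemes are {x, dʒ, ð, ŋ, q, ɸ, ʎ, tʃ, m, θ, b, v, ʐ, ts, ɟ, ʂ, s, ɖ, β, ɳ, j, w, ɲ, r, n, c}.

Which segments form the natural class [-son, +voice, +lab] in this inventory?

b, v, β

Among the inventory, the [-sonorant] segments are /x, dʒ, ð, q, ɸ, tʃ, θ, b, v, ʐ, ts, ɟ, ʂ, s, ɖ, β, c/.
Of those, [+voice] gives /dʒ, ð, b, v, ʐ, ɟ, ɖ, β/.
Intersecting with [+labial] leaves /b, v, β/.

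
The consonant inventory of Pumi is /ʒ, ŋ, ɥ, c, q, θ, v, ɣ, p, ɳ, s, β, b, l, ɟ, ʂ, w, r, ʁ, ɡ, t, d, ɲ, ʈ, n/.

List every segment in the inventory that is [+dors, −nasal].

ɥ, c, q, ɣ, ɟ, w, ʁ, ɡ

Among the inventory, the [+dorsal] segments are /ŋ, ɥ, c, q, ɣ, ɟ, w, ʁ, ɡ, ɲ/.
Within that set, [−nasal] leaves /ɥ, c, q, ɣ, ɟ, w, ʁ, ɡ/.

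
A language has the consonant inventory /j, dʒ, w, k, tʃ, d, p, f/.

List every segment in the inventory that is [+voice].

The feature [voice] marks segments produced with vocal-fold vibration. In this inventory /j, dʒ, w, d/ have that property, so they are [+voice]; /k, tʃ, p, f/ are [−voice].

j, dʒ, w, d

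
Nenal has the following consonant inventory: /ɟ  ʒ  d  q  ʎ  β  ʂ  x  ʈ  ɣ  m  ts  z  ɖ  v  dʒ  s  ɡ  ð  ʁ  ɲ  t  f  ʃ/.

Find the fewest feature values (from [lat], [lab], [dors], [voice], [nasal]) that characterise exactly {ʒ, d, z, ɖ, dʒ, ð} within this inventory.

The class [+voice], [−labial], [−dorsal] has exactly /ʒ, d, z, ɖ, dʒ, ð/ as its extension in this inventory. No smaller conjunction from the listed features achieves this: [−labial, −dorsal] alone would also admit /ʂ, ʈ, ts, s, …/; [+voice, −dorsal] alone would also admit /β, m, v/; [+voice, −labial] alone would also admit /ɟ, ʎ, ɣ, ɡ, …/; and checking the remaining two-feature bundles turns up none with this extension.

[+voice, −lab, −dors]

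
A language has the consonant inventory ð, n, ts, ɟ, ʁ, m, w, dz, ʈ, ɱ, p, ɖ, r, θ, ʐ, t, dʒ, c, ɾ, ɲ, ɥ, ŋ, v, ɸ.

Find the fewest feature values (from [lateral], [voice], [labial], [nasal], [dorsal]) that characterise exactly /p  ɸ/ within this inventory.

[−voice, +labial]

/p, ɸ/ are all [−voice], [+labial], and no other segment in the inventory matches both values. Dropping any one of them over-generates: [+labial] alone would also admit /m, w, ɱ, ɥ, …/; [−voice] alone would also admit /ts, ʈ, θ, t, …/. No other single listed feature picks out exactly this set either, so fewer than two features will not do.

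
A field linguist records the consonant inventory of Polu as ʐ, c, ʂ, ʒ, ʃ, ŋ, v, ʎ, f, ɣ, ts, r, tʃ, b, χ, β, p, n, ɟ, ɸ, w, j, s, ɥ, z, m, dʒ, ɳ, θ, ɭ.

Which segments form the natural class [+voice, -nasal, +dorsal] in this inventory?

ʎ, ɣ, ɟ, w, j, ɥ

Eliminate segments failing any feature: /ʐ, ʒ, v, r, b, β, z, dʒ, ɭ/ are [-dorsal]; /c, ʂ, ʃ, f, ts, tʃ, χ, p, ɸ, s, θ/ are [-voice]; /ŋ, n, m, ɳ/ are [+nasal]. The remaining /ʎ, ɣ, ɟ, w, j, ɥ/ satisfy [+voice], [-nasal], [+dorsal].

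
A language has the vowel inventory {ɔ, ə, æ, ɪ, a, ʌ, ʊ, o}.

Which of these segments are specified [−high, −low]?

Eliminate segments failing any feature: /æ, a/ are [+low]; /ɪ, ʊ/ are [+high]. The remaining /ɔ, ə, ʌ, o/ satisfy [−high], [−low].

ɔ, ə, ʌ, o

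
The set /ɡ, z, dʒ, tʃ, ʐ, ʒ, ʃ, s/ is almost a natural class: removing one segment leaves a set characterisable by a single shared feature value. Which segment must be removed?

ɡ

The remaining segments after removing /ɡ/ share [+strident]; /ɡ/ (voiced velar stop) is [−strident]. For every other candidate removal, the leftover set fails to share any single feature value that the removed segment lacks.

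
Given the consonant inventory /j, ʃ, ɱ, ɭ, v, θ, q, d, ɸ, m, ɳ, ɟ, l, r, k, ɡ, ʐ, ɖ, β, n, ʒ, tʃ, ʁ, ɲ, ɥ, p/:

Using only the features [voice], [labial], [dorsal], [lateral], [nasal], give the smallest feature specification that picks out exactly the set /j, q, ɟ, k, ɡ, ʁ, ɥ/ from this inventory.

[−nasal, +dorsal]

The class [−nasal], [+dorsal] has exactly /j, q, ɟ, k, ɡ, ʁ, ɥ/ as its extension in this inventory. No smaller conjunction from the listed features achieves this: [+dorsal] alone would also admit /ɲ/; [−nasal] alone would also admit /ʃ, ɭ, v, θ, …/; and checking the remaining single features turns up none with this extension.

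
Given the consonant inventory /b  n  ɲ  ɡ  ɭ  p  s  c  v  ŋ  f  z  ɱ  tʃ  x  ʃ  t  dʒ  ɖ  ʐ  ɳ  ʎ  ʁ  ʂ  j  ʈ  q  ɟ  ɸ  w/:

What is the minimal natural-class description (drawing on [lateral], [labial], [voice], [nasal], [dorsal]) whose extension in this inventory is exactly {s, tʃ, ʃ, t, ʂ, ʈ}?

/s, tʃ, ʃ, t, ʂ, ʈ/ are all [-voice], [-labial], [-dorsal], and no other segment in the inventory matches all three values. Dropping any one of them over-generates: [-labial, -dorsal] alone would also admit /n, ɭ, z, dʒ, …/; [-voice, -dorsal] alone would also admit /p, f, ɸ/; [-voice, -labial] alone would also admit /c, x, q/. No other combination of two listed features picks out exactly this set either, so fewer than three features will not do.

[-voice, -labial, -dorsal]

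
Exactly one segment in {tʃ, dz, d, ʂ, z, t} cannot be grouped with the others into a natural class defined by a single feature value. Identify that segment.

tʃ

/dz, ʂ, t, d, z/ are all [-distributed], but /tʃ/ (voiceless postalveolar affricate) is [+distributed]. No other single segment can be removed to leave a set sharing one feature value that the removed segment lacks, so /tʃ/ is the odd one out.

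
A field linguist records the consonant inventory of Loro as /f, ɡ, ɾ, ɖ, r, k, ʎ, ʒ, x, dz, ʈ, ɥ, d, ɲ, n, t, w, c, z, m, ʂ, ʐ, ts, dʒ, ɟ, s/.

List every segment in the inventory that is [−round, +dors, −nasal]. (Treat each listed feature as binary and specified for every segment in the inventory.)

The [−round] segments are /f, ɡ, ɾ, ɖ, r, k, ʎ, ʒ, x, dz, ʈ, d, ɲ, n, t, c, z, m, ʂ, ʐ, ts, dʒ, ɟ, s/.
Within that set, [+dorsal] gives /ɡ, k, ʎ, x, ɲ, c, ɟ/.
Intersecting with [−nasal] leaves /ɡ, k, ʎ, x, c, ɟ/.

ɡ, k, ʎ, x, c, ɟ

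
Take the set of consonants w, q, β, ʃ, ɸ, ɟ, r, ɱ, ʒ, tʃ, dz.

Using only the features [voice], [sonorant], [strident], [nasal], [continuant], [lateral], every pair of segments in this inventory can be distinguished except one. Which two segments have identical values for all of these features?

Both /r/ and /w/ are [+voice], [+sonorant], [−strident], [−nasal], [+continuant], [−lateral]. Since the list omits [labial], [round], [coronal] and [dorsal] — which do distinguish the alveolar trill from the labial-velar glide — this pair collapses; all other pairs remain distinct.

r, w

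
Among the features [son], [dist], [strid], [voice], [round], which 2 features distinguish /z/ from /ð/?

The two segments share [−sonorant], [+voice], [−round]. The only features from the list on which they differ: /z/ is [+strident] while /ð/ is [−strident]; /z/ is [−distributed] while /ð/ is [+distributed].

[strident], [distributed]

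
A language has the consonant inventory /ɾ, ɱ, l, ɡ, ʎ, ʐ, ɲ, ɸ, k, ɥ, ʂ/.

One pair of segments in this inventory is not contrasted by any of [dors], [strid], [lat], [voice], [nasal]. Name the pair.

/ɥ/ (labial-palatal glide) and /ɡ/ (voiced velar stop) are both [+dorsal], [−strident], [−lateral], [+voice], [−nasal], so none of the listed features separates them. (They do differ in [sonorant], [continuant], [labial], [round] and [back], which are not among the given features.) Every other pair in the inventory differs on at least one listed feature.

ɥ, ɡ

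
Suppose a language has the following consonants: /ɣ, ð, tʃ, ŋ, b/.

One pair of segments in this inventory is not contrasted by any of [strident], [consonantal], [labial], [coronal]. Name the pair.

ɣ, ŋ

On the given features, /ɣ/ and /ŋ/ have an identical profile: [−strident], [+consonantal], [−labial], [−coronal]. No other two segments in the inventory coincide on all 4 features. (They do differ in [sonorant], [nasal] and [continuant], which are not among the given features.)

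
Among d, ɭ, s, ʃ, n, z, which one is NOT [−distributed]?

Every segment except /ʃ/ is [−distributed]. /ʃ/ (voiceless postalveolar fricative) is [+distributed], so it is the exception.

ʃ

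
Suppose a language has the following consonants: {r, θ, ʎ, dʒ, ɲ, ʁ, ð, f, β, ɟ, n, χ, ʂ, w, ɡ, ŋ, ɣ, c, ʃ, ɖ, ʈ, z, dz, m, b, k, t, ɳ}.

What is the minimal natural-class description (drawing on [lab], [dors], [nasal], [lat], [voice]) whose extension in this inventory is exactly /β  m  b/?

The class [+voice], [+labial], [-dorsal] has exactly /β, m, b/ as its extension in this inventory. No smaller conjunction from the listed features achieves this: [+labial, -dorsal] alone would also admit /f/; [+voice, -dorsal] alone would also admit /r, dʒ, ð, n, …/; [+voice, +labial] alone would also admit /w/; and checking the remaining two-feature bundles turns up none with this extension.

[+voice, +lab, -dors]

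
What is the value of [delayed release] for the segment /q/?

/q/ is the voiceless uvular stop. The feature [delayed release] marks segments stop closure released into frication (affricates); /q/ lacks this property, so it is [-delayed release].

[-delayed release]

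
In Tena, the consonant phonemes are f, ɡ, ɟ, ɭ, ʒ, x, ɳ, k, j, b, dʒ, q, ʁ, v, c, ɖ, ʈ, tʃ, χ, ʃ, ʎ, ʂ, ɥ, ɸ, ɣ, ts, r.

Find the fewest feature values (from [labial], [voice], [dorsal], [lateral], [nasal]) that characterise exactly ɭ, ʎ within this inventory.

The target set is precisely the extension of [+lateral] in this inventory.

[+lateral]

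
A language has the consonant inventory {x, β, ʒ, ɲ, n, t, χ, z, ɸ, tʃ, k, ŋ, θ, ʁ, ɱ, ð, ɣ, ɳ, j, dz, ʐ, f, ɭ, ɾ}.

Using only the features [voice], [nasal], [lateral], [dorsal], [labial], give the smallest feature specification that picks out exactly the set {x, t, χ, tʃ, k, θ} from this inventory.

[-voice, -labial]

Every target segment is [-voice], [-labial]; each remaining inventory member fails at least one of these. Each conjunct is needed — [-labial] alone would also admit /ʒ, ɲ, n, z, …/; [-voice] alone would also admit /ɸ, f/ — and no other single listed feature has exactly this extension, so two is the minimum.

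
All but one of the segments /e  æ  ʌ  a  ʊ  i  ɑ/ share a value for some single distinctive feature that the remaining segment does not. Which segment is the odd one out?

/ʌ, æ, a, ɑ, e, i/ are all [−round], but /ʊ/ (high back rounded lax vowel) is [+round]. No other single segment can be removed to leave a set sharing one feature value that the removed segment lacks, so /ʊ/ is the odd one out.

ʊ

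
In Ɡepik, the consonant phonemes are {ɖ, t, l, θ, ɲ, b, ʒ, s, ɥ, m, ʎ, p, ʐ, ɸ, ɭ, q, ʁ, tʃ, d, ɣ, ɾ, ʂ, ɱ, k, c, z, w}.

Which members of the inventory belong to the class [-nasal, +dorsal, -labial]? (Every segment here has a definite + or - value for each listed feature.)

First, the [-nasal] segments are /ɖ, t, l, θ, b, ʒ, s, ɥ, ʎ, p, ʐ, ɸ, ɭ, q, ʁ, tʃ, d, ɣ, ɾ, ʂ, k, c, z, w/.
Then [+dorsal] gives /ɥ, ʎ, q, ʁ, ɣ, k, c, w/.
Among these, [-labial] leaves /ʎ, q, ʁ, ɣ, k, c/.

ʎ, q, ʁ, ɣ, k, c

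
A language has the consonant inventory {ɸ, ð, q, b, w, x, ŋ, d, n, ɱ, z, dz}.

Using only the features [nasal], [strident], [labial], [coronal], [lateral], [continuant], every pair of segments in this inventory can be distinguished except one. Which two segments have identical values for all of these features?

ɸ, w

Both /ɸ/ and /w/ are [-nasal], [-strident], [+labial], [-coronal], [-lateral], [+continuant]. Since the list omits [sonorant], [voice], [round] and [dorsal] — which do distinguish the voiceless bilabial fricative from the labial-velar glide — this pair collapses; all other pairs remain distinct.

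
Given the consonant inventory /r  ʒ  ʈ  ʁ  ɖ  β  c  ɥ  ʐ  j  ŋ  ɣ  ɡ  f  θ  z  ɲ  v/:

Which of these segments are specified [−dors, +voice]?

r, ʒ, ɖ, β, ʐ, z, v

Checking each segment against [−dorsal], [+voice]: /r/ (alveolar trill), /ʒ/ (voiced postalveolar fricative), /ɖ/ (voiced retroflex stop), /β/ (voiced bilabial fricative), /ʐ/ (voiced retroflex fricative), /z/ (voiced alveolar fricative), among others, satisfy every feature; every other segment in the inventory fails at least one.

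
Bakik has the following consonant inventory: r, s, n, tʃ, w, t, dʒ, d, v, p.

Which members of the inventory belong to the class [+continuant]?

r, s, w, v

The [+continuant] segments here are /r, s, w, v/; the remaining /n, tʃ, t, dʒ, d, p/ are [-continuant].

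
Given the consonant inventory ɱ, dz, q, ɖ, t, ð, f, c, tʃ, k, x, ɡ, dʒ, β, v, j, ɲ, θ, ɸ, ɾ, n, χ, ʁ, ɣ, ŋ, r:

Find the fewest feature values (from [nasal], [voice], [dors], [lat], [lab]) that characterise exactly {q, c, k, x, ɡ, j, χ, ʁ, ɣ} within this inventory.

[-nasal, +dors]

/q, c, k, x, ɡ, j, χ, ʁ, ɣ/ are all [-nasal], [+dorsal], and no other segment in the inventory matches both values. Dropping any one of them over-generates: [+dorsal] alone would also admit /ɲ, ŋ/; [-nasal] alone would also admit /dz, ɖ, t, ð, …/. No other single listed feature picks out exactly this set either, so fewer than two features will not do.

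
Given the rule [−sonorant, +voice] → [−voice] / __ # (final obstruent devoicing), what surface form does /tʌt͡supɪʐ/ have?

[tʌt͡supɪʂ]

The only segment in the rule's environment that also matches [−sonorant, +voice] is /ʐ/. Applying [−voice] turns the voiced retroflex fricative into /ʂ/ (voiceless retroflex fricative), giving [tʌt͡supɪʂ].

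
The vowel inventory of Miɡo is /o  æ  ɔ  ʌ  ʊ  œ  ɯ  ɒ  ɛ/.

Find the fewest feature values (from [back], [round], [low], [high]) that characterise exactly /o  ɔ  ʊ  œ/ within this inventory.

/o, ɔ, ʊ, œ/ are all [−low], [+round], and no other segment in the inventory matches both values. Dropping any one of them over-generates: [+round] alone would also admit /ɒ/; [−low] alone would also admit /ʌ, ɯ, ɛ/. No other single listed feature picks out exactly this set either, so fewer than two features will not do.

[−low, +round]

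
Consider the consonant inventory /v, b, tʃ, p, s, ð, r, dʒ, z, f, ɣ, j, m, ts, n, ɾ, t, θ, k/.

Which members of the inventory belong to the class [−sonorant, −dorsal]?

Checking each segment against [−sonorant], [−dorsal]: /v/ (voiced labiodental fricative), /b/ (voiced bilabial stop), /tʃ/ (voiceless postalveolar affricate), /p/ (voiceless bilabial stop), /s/ (voiceless alveolar fricative), /ð/ (voiced dental fricative), among others, satisfy every feature; every other segment in the inventory fails at least one.

v, b, tʃ, p, s, ð, dʒ, z, f, ts, t, θ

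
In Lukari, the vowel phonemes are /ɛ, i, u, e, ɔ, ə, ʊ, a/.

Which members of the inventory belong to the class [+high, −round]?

Eliminate segments failing any feature: /ɛ, e, ɔ, ə, a/ are [−high]; /u, ʊ/ are [+round]. The remaining /i/ satisfy [+high], [−round].

i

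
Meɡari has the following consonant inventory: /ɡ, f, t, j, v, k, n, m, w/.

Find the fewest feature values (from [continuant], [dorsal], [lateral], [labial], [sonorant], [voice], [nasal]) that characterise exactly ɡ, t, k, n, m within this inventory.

Every target segment is [-continuant] and no other inventory member is, so one feature is enough.

[-continuant]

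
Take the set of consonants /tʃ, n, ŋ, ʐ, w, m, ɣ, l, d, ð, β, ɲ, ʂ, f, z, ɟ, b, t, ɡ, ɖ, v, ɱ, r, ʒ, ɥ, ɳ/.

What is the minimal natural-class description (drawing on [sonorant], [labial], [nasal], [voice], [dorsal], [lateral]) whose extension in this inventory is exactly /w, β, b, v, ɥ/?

[+voice, -nasal, +labial]

/w, β, b, v, ɥ/ are all [+voice], [-nasal], [+labial], and no other segment in the inventory matches all three values. Dropping any one of them over-generates: [-nasal, +labial] alone would also admit /f/; [+voice, +labial] alone would also admit /m, ɱ/; [+voice, -nasal] alone would also admit /ʐ, ɣ, l, d, …/. No other combination of two listed features picks out exactly this set either, so fewer than three features will not do.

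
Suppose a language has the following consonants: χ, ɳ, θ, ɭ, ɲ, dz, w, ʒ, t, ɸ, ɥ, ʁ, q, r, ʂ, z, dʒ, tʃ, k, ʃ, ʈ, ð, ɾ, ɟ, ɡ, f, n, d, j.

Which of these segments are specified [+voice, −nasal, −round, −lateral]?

Checking each segment against [+voice], [−nasal], [−round], [−lateral]: /dz/ (voiced alveolar affricate), /ʒ/ (voiced postalveolar fricative), /ʁ/ (voiced uvular fricative), /r/ (alveolar trill), /z/ (voiced alveolar fricative), /dʒ/ (voiced postalveolar affricate), among others, satisfy every feature; every other segment in the inventory fails at least one.

dz, ʒ, ʁ, r, z, dʒ, ð, ɾ, ɟ, ɡ, d, j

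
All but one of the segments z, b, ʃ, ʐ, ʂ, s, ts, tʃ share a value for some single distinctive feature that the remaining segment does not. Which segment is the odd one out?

/tʃ, ʐ, z, ʃ, s, ʂ, ts/ are all [+strident], but /b/ (voiced bilabial stop) is [−strident]. No other single segment can be removed to leave a set sharing one feature value that the removed segment lacks, so /b/ is the odd one out.

b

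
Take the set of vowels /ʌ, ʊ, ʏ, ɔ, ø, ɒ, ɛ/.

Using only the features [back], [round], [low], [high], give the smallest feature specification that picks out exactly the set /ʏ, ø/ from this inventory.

[−back, +round]

/ʏ, ø/ are all [−back], [+round], and no other segment in the inventory matches both values. Dropping any one of them over-generates: [+round] alone would also admit /ʊ, ɔ, ɒ/; [−back] alone would also admit /ɛ/. No other single listed feature picks out exactly this set either, so fewer than two features will not do.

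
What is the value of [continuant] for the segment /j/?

[+continuant]

As the palatal glide, /j/ is [+continuant].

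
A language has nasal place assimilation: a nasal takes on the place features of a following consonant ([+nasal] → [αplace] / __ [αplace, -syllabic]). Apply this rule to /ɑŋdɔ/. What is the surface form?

[ɑndɔ]

In /ɑŋdɔ/, the nasal /ŋ/ precedes /d/, which is [+coronal]. The nasal assimilates in place, becoming the [+coronal] nasal /n/. The surface form is [ɑndɔ].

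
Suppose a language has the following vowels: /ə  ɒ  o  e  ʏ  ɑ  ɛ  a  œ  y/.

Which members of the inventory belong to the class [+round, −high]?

ɒ, o, œ

Checking each segment against [+round], [−high]: /ɒ/ (low back rounded vowel), /o/ (mid back rounded tense vowel), /œ/ (mid front rounded lax vowel) satisfy every feature; every other segment in the inventory fails at least one.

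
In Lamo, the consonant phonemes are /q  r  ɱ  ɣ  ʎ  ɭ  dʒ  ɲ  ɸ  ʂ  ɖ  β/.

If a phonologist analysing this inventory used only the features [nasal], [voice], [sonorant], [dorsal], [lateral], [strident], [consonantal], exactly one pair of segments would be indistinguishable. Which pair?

/β/ (voiced bilabial fricative) and /ɖ/ (voiced retroflex stop) are both [-nasal], [+voice], [-sonorant], [-dorsal], [-lateral], [-strident], [+consonantal], so none of the listed features separates them. (They do differ in [continuant], [labial] and [coronal], which are not among the given features.) Every other pair in the inventory differs on at least one listed feature.

β, ɖ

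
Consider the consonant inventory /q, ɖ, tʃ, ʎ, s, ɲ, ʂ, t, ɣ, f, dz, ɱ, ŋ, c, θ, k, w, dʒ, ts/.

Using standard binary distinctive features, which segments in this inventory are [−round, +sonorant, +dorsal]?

First, the [−round] segments are /q, ɖ, tʃ, ʎ, s, ɲ, ʂ, t, ɣ, f, dz, ɱ, ŋ, c, θ, k, dʒ, ts/.
Within that set, [+sonorant] gives /ʎ, ɲ, ɱ, ŋ/.
Among these, [+dorsal] leaves /ʎ, ɲ, ŋ/.

ʎ, ɲ, ŋ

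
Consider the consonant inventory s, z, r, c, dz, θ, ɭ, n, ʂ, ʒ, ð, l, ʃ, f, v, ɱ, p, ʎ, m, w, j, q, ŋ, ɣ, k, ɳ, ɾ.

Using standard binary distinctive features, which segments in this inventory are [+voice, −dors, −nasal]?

Among the inventory, the [+voice] segments are /z, r, dz, ɭ, n, ʒ, ð, l, v, ɱ, ʎ, m, w, j, ŋ, ɣ, ɳ, ɾ/.
Among these, [−dorsal] gives /z, r, dz, ɭ, n, ʒ, ð, l, v, ɱ, m, ɳ, ɾ/.
Then [−nasal] leaves /z, r, dz, ɭ, ʒ, ð, l, v, ɾ/.

z, r, dz, ɭ, ʒ, ð, l, v, ɾ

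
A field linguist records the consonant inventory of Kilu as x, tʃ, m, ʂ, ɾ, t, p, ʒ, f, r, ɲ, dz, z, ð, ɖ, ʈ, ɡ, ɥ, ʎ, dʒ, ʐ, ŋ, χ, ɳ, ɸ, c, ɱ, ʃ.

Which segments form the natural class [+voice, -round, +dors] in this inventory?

Checking each segment against [+voice], [-round], [+dorsal]: /ɲ/ (palatal nasal), /ɡ/ (voiced velar stop), /ʎ/ (palatal lateral approximant), /ŋ/ (velar nasal) satisfy every feature; every other segment in the inventory fails at least one.

ɲ, ɡ, ʎ, ŋ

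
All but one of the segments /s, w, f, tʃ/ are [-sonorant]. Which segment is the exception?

w

/w/ is the labial-velar glide, which is [+sonorant]; the rest — /f, s, tʃ/ — are [-sonorant].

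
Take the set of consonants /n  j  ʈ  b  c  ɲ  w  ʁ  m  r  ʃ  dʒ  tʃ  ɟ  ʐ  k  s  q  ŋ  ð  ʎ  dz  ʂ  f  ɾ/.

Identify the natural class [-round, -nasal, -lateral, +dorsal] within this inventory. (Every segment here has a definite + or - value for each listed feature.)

j, c, ʁ, ɟ, k, q

Checking each segment against [-round], [-nasal], [-lateral], [+dorsal]: /j/ (palatal glide), /c/ (voiceless palatal stop), /ʁ/ (voiced uvular fricative), /ɟ/ (voiced palatal stop), /k/ (voiceless velar stop), /q/ (voiceless uvular stop) satisfy every feature; every other segment in the inventory fails at least one.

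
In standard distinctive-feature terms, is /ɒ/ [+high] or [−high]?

[−high]

As the low back rounded vowel, /ɒ/ is [−high].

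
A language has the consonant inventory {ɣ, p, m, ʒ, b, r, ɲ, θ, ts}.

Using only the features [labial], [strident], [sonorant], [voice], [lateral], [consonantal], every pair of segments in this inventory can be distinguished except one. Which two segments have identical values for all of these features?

On the given features, /ɲ/ and /r/ have an identical profile: [−labial], [−strident], [+sonorant], [+voice], [−lateral], [+consonantal]. No other two segments in the inventory coincide on all 6 features. (They do differ in [nasal], [continuant] and [dorsal], which are not among the given features.)

ɲ, r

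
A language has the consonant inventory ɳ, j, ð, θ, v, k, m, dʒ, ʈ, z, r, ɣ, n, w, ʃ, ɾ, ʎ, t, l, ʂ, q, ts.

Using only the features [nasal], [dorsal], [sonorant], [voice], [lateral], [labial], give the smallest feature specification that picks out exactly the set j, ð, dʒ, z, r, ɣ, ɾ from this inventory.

[+voice, −nasal, −lateral, −labial]

The class [+voice], [−nasal], [−lateral], [−labial] has exactly /j, ð, dʒ, z, r, ɣ, ɾ/ as its extension in this inventory. No smaller conjunction from the listed features achieves this: [−nasal, −lateral, −labial] alone would also admit /θ, k, ʈ, ʃ, …/; [+voice, −lateral, −labial] alone would also admit /ɳ, n/; [+voice, −nasal, −labial] alone would also admit /ʎ, l/; [+voice, −nasal, −lateral] alone would also admit /v, w/; and checking the remaining three-feature bundles turns up none with this extension.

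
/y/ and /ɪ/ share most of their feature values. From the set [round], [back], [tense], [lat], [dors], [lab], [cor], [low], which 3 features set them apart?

[labial], [round], [tense]

The two segments share [−back], [−lateral], [+dorsal], [−coronal], [−low]. The only features from the list on which they differ: /y/ is [+labial] while /ɪ/ is [−labial]; /y/ is [+round] while /ɪ/ is [−round]; /y/ is [+tense] while /ɪ/ is [−tense].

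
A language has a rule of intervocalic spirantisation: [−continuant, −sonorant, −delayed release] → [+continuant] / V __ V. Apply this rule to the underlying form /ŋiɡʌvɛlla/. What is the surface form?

Only /ɡ/ occurs between two vowels (/i/ __ /ʌ/) and matches the structural description. It is a voiced velar stop, so [−continuant, −sonorant, −delayed release] holds; changing it to [+continuant] with all other features held fixed yields /ɣ/ (voiced velar fricative). No other segment meets both the structural description and the environment, so the output is [ŋiɣʌvɛlla].

[ŋiɣʌvɛlla]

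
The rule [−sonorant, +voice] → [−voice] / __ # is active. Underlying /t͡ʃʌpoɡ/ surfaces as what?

The only segment in the rule's environment that also matches [−sonorant, +voice] is /ɡ/. Applying [−voice] turns the voiced velar stop into /k/ (voiceless velar stop), giving [t͡ʃʌpok].

[t͡ʃʌpok]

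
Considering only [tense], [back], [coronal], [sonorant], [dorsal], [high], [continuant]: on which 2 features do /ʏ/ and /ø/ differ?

[high], [tense]

/ʏ/ is the high front rounded lax vowel and /ø/ is the mid front rounded tense vowel. Both are [−back], [−coronal], [+sonorant], [+dorsal], [+continuant]. /ʏ/ is [+high] while /ø/ is [−high]; /ʏ/ is [−tense] while /ø/ is [+tense], so the distinguishing features are [high], [tense].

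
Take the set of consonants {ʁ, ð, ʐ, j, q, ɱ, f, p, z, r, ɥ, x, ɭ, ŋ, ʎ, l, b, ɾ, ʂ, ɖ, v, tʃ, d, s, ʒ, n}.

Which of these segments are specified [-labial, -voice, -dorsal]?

The [-labial] segments are /ʁ, ð, ʐ, j, q, z, r, x, ɭ, ŋ, ʎ, l, ɾ, ʂ, ɖ, tʃ, d, s, ʒ, n/.
Within that set, [-voice] gives /q, x, ʂ, tʃ, s/.
Within that set, [-dorsal] leaves /ʂ, tʃ, s/.

ʂ, tʃ, s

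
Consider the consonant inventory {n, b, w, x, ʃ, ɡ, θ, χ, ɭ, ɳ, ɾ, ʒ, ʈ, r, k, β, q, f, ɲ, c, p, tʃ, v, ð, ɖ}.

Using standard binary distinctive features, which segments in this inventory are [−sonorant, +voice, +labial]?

Eliminate segments failing any feature: /n, w, ɭ, ɳ, ɾ, r, ɲ/ are [+sonorant]; /x, ʃ, θ, χ, ʈ, k, q, f, c, p, tʃ/ are [−voice]; /ɡ, ʒ, ð, ɖ/ are [−labial]. The remaining /b, β, v/ satisfy [−sonorant], [+voice], [+labial].

b, β, v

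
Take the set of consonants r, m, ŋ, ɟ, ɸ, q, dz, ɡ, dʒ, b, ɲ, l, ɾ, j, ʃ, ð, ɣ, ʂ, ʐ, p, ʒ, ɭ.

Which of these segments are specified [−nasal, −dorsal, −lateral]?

r, ɸ, dz, dʒ, b, ɾ, ʃ, ð, ʂ, ʐ, p, ʒ

Checking each segment against [−nasal], [−dorsal], [−lateral]: /r/ (alveolar trill), /ɸ/ (voiceless bilabial fricative), /dz/ (voiced alveolar affricate), /dʒ/ (voiced postalveolar affricate), /b/ (voiced bilabial stop), /ɾ/ (alveolar tap), among others, satisfy every feature; every other segment in the inventory fails at least one.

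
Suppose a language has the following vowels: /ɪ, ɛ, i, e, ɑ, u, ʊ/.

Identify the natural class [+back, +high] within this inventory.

u, ʊ

Checking each segment against [+back], [+high]: /u/ (high back rounded tense vowel), /ʊ/ (high back rounded lax vowel) satisfy every feature; every other segment in the inventory fails at least one.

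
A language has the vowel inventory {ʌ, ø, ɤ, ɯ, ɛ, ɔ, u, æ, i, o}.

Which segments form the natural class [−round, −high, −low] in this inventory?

ʌ, ɤ, ɛ

Eliminate segments failing any feature: /ø, ɔ, u, o/ are [+round]; /ɯ, i/ are [+high]; /æ/ is [+low]. The remaining /ʌ, ɤ, ɛ/ satisfy [−round], [−high], [−low].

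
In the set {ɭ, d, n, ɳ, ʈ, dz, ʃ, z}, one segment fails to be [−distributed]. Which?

/ʈ, n, ɭ, dz, z, ɳ, d/ are all [−distributed]; /ʃ/ (voiceless postalveolar fricative) is [+distributed].

ʃ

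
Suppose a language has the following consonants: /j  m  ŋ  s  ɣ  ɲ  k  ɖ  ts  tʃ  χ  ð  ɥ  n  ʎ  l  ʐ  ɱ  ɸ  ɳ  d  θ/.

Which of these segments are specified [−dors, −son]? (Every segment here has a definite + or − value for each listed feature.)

s, ɖ, ts, tʃ, ð, ʐ, ɸ, d, θ

Eliminate segments failing any feature: /j, ŋ, ɣ, ɲ, k, χ, ɥ, ʎ/ are [+dorsal]; /m, n, l, ɱ, ɳ/ are [+sonorant]. The remaining /s, ɖ, ts, tʃ, ð, ʐ, ɸ, d, θ/ satisfy [−dorsal], [−sonorant].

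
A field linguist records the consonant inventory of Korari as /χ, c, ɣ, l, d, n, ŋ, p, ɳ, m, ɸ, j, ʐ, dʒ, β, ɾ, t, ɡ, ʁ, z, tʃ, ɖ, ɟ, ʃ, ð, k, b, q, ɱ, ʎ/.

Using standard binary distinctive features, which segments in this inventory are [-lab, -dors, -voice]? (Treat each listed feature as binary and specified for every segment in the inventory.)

Eliminate segments failing any feature: /χ, c, ɣ, ŋ, j, ɡ, ʁ, ɟ, k, q, ʎ/ are [+dorsal]; /l, d, n, ɳ, ʐ, dʒ, ɾ, z, ɖ, ð/ are [+voice]; /p, m, ɸ, β, b, ɱ/ are [+labial]. The remaining /t, tʃ, ʃ/ satisfy [-labial], [-dorsal], [-voice].

t, tʃ, ʃ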